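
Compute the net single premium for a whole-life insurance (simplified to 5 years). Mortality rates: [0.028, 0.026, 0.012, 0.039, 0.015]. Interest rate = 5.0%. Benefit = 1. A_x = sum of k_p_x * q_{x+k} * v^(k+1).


v = 0.952381
Year 0: k_p_x=1.0, q=0.028, term=0.026667
Year 1: k_p_x=0.972, q=0.026, term=0.022922
Year 2: k_p_x=0.946728, q=0.012, term=0.009814
Year 3: k_p_x=0.935367, q=0.039, term=0.030012
Year 4: k_p_x=0.898888, q=0.015, term=0.010565
A_x = 0.1


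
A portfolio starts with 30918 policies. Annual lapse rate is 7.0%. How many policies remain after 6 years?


remaining = initial * (1 - lapse)^years
= 30918 * (1 - 0.07)^6
= 30918 * 0.64699
= 20003.6425


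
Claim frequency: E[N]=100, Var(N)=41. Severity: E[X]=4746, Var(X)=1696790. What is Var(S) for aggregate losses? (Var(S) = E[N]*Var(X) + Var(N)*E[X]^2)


Var(S) = E[N]*Var(X) + Var(N)*E[X]^2
= 100*1696790 + 41*4746^2
= 169679000 + 923505156
= 1.0932e+09


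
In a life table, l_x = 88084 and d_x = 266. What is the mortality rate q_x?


q_x = d_x / l_x
= 266 / 88084
= 0.003


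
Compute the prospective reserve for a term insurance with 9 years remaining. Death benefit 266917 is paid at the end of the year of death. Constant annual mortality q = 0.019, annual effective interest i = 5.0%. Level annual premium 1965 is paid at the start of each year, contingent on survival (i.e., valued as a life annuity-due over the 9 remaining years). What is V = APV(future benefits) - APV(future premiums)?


v = 1/(1+i) = 0.952381
APV(future benefits) per unit = sum_{k=0}^{8} k_p_x * q * v^(k+1) = 0.126007
APV(future benefits) = 266917 * 0.126007 = 33633.301
Life annuity-due factor ä_{x:9} = sum_{k=0}^{8} k_p_x * v^k = 6.963522
APV(future premiums) = 1965 * 6.963522 = 13683.3209
V = 33633.301 - 13683.3209
= 19949.9801


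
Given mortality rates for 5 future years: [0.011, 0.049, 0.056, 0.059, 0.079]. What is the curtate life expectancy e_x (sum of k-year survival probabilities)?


e_x = sum_{k=1}^{n} k_p_x
k_p_x values:
  1_p_x = 0.989
  2_p_x = 0.940539
  3_p_x = 0.887869
  4_p_x = 0.835485
  5_p_x = 0.769481
e_x = 4.4224


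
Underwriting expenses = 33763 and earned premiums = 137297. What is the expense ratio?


Expense ratio = expenses / premiums
= 33763 / 137297
= 0.2459


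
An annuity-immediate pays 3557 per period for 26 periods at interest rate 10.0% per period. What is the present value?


PV = PMT * (1 - (1+i)^(-n)) / i
= 3557 * (1 - (1+0.1)^(-26)) / 0.1
= 3557 * (1 - 0.083905) / 0.1
= 3557 * 9.160945
= 32585.483


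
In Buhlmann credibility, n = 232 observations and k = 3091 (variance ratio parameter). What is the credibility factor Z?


Z = n / (n + k)
= 232 / (232 + 3091)
= 232 / 3323
= 0.0698


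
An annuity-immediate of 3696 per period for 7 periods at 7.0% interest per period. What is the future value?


FV = PMT * ((1+i)^n - 1) / i
= 3696 * ((1.07)^7 - 1) / 0.07
= 3696 * (1.605781 - 1) / 0.07
= 31985.262


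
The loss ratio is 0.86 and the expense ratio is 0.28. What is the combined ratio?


Combined ratio = loss ratio + expense ratio
= 0.86 + 0.28
= 1.14


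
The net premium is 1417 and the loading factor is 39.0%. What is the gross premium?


Gross = net * (1 + loading)
= 1417 * (1 + 0.39)
= 1417 * 1.39
= 1969.63


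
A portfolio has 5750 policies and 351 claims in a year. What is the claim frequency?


frequency = claims / policies
= 351 / 5750
= 0.061


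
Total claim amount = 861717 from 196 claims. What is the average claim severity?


severity = total / number
= 861717 / 196
= 4396.5153


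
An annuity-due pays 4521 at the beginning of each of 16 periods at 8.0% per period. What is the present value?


PV_due = PMT * (1-(1+i)^(-n))/i * (1+i)
PV_immediate = 40017.04
PV_due = 40017.04 * 1.08
= 43218.4031


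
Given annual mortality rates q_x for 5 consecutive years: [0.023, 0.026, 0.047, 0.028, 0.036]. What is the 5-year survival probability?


p_k = 1 - q_k for each year
Survival = product of (1 - q_k)
= 0.977 * 0.974 * 0.953 * 0.972 * 0.964
= 0.8497


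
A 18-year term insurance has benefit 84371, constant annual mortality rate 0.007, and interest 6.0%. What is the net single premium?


NSP = benefit * sum_{k=0}^{n-1} k_p_x * q * v^(k+1)
With constant q=0.007, v=0.943396
Sum = 0.072222
NSP = 84371 * 0.072222
= 6093.4496


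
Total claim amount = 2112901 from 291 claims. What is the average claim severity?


severity = total / number
= 2112901 / 291
= 7260.8282


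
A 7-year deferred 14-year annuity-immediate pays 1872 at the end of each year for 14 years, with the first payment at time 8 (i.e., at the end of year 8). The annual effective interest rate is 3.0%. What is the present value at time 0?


PV at time 7 of the 14-year annuity-immediate:
a_n = 1872 * (1-(1+0.03)^(-14))/0.03 = 21146.2489
Discount back 7 years to time 0:
PV = 21146.2489 * (1+0.03)^(-7)
= 21146.2489 * 0.813092
= 17193.8355


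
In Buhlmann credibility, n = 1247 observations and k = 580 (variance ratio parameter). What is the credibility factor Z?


Z = n / (n + k)
= 1247 / (1247 + 580)
= 1247 / 1827
= 0.6825


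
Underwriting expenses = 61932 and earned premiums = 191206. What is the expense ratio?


Expense ratio = expenses / premiums
= 61932 / 191206
= 0.3239


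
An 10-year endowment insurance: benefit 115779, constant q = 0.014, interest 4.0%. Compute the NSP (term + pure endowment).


Term component = 12405.1367
Pure endowment = 10_p_x * v^10 * benefit = 0.868499 * 0.675564 * 115779 = 67930.6157
NSP = 80335.7523


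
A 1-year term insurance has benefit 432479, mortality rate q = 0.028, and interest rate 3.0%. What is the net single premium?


NSP = benefit * q * v
v = 1/(1+i) = 0.970874
NSP = 432479 * 0.028 * 0.970874
= 11756.7107


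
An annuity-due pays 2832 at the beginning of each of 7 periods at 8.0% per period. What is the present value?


PV_due = PMT * (1-(1+i)^(-n))/i * (1+i)
PV_immediate = 14744.44
PV_due = 14744.44 * 1.08
= 15923.9952


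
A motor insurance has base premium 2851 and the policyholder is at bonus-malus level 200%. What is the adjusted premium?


adjusted = base * BM_level / 100
= 2851 * 200 / 100
= 2851 * 2.0
= 5702.0


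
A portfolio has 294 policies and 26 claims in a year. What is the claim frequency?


frequency = claims / policies
= 26 / 294
= 0.0884


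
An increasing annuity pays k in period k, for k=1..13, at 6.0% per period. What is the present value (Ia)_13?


(Ia)_n = sum_{k=1}^{n} k * v^k, v = 1/(1+i)
v = 0.943396
Sum computed term by term:
(Ia)_13 = 54.8156


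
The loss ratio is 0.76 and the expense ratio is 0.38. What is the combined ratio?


Combined ratio = loss ratio + expense ratio
= 0.76 + 0.38
= 1.14


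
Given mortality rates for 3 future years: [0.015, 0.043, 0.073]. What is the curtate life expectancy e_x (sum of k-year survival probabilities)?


e_x = sum_{k=1}^{n} k_p_x
k_p_x values:
  1_p_x = 0.985
  2_p_x = 0.942645
  3_p_x = 0.873832
e_x = 2.8015


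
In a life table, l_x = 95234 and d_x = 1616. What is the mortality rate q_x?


q_x = d_x / l_x
= 1616 / 95234
= 0.017


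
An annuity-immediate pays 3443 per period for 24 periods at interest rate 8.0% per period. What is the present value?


PV = PMT * (1 - (1+i)^(-n)) / i
= 3443 * (1 - (1+0.08)^(-24)) / 0.08
= 3443 * (1 - 0.157699) / 0.08
= 3443 * 10.528758
= 36250.5148


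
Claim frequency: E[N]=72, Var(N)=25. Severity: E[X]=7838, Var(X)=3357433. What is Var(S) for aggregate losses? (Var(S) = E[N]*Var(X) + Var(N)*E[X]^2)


Var(S) = E[N]*Var(X) + Var(N)*E[X]^2
= 72*3357433 + 25*7838^2
= 241735176 + 1535856100
= 1.7776e+09


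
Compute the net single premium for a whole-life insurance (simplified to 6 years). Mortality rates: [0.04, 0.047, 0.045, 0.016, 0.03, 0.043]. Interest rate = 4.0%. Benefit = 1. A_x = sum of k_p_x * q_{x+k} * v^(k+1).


v = 0.961538
Year 0: k_p_x=1.0, q=0.04, term=0.038462
Year 1: k_p_x=0.96, q=0.047, term=0.041716
Year 2: k_p_x=0.91488, q=0.045, term=0.0366
Year 3: k_p_x=0.87371, q=0.016, term=0.01195
Year 4: k_p_x=0.859731, q=0.03, term=0.021199
Year 5: k_p_x=0.833939, q=0.043, term=0.02834
A_x = 0.1783


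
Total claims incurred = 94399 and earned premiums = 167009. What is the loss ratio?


Loss ratio = claims / premiums
= 94399 / 167009
= 0.5652


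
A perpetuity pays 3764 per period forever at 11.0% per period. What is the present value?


PV = PMT / i
= 3764 / 0.11
= 34218.1818


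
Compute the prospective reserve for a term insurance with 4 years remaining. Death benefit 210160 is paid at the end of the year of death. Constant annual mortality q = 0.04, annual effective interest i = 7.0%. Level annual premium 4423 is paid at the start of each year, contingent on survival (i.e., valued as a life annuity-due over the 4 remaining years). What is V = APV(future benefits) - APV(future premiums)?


v = 1/(1+i) = 0.934579
APV(future benefits) per unit = sum_{k=0}^{3} k_p_x * q * v^(k+1) = 0.128014
APV(future benefits) = 210160 * 0.128014 = 26903.3516
Life annuity-due factor ä_{x:4} = sum_{k=0}^{3} k_p_x * v^k = 3.424366
APV(future premiums) = 4423 * 3.424366 = 15145.9687
V = 26903.3516 - 15145.9687
= 11757.383


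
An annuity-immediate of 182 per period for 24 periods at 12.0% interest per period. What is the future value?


FV = PMT * ((1+i)^n - 1) / i
= 182 * ((1.12)^24 - 1) / 0.12
= 182 * (15.178629 - 1) / 0.12
= 21504.2539


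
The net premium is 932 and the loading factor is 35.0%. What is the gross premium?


Gross = net * (1 + loading)
= 932 * (1 + 0.35)
= 932 * 1.35
= 1258.2


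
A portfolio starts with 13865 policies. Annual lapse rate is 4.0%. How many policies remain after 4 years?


remaining = initial * (1 - lapse)^years
= 13865 * (1 - 0.04)^4
= 13865 * 0.849347
= 11776.1901


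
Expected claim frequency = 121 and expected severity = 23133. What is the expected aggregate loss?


E[S] = E[N] * E[X]
= 121 * 23133
= 2.7991e+06


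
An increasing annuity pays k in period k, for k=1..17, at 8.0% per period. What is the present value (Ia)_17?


(Ia)_n = sum_{k=1}^{n} k * v^k, v = 1/(1+i)
v = 0.925926
Sum computed term by term:
(Ia)_17 = 65.71


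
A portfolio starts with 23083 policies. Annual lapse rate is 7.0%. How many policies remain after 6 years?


remaining = initial * (1 - lapse)^years
= 23083 * (1 - 0.07)^6
= 23083 * 0.64699
= 14934.4744


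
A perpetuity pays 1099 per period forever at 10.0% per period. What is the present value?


PV = PMT / i
= 1099 / 0.1
= 10990.0


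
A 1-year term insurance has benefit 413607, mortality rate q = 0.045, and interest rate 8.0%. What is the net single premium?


NSP = benefit * q * v
v = 1/(1+i) = 0.925926
NSP = 413607 * 0.045 * 0.925926
= 17233.625


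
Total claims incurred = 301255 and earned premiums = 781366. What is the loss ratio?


Loss ratio = claims / premiums
= 301255 / 781366
= 0.3855


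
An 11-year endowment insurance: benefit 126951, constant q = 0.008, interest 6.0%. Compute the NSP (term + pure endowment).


Term component = 7732.9481
Pure endowment = 11_p_x * v^11 * benefit = 0.915437 * 0.526788 * 126951 = 61220.9412
NSP = 68953.8893


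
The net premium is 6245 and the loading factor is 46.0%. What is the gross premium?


Gross = net * (1 + loading)
= 6245 * (1 + 0.46)
= 6245 * 1.46
= 9117.7


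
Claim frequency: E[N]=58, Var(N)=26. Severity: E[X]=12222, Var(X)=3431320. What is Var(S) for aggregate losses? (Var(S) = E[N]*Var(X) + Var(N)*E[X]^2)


Var(S) = E[N]*Var(X) + Var(N)*E[X]^2
= 58*3431320 + 26*12222^2
= 199016560 + 3883809384
= 4.0828e+09


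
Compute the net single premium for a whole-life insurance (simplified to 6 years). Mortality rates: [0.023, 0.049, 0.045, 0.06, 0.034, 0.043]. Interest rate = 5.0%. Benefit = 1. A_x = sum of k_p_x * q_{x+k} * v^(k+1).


v = 0.952381
Year 0: k_p_x=1.0, q=0.023, term=0.021905
Year 1: k_p_x=0.977, q=0.049, term=0.043422
Year 2: k_p_x=0.929127, q=0.045, term=0.036118
Year 3: k_p_x=0.887316, q=0.06, term=0.0438
Year 4: k_p_x=0.834077, q=0.034, term=0.02222
Year 5: k_p_x=0.805719, q=0.043, term=0.025853
A_x = 0.1933


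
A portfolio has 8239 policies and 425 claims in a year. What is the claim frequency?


frequency = claims / policies
= 425 / 8239
= 0.0516


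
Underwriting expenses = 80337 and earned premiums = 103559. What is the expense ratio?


Expense ratio = expenses / premiums
= 80337 / 103559
= 0.7758


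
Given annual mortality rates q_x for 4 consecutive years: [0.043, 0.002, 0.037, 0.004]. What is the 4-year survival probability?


p_k = 1 - q_k for each year
Survival = product of (1 - q_k)
= 0.957 * 0.998 * 0.963 * 0.996
= 0.9161


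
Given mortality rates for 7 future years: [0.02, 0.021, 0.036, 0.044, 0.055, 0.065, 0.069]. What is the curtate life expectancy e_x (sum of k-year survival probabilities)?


e_x = sum_{k=1}^{n} k_p_x
k_p_x values:
  1_p_x = 0.98
  2_p_x = 0.95942
  3_p_x = 0.924881
  4_p_x = 0.884186
  5_p_x = 0.835556
  6_p_x = 0.781245
  7_p_x = 0.727339
e_x = 6.0926


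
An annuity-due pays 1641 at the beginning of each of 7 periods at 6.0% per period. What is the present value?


PV_due = PMT * (1-(1+i)^(-n))/i * (1+i)
PV_immediate = 9160.6879
PV_due = 9160.6879 * 1.06
= 9710.3292


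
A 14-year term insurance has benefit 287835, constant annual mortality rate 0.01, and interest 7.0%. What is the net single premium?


NSP = benefit * sum_{k=0}^{n-1} k_p_x * q * v^(k+1)
With constant q=0.01, v=0.934579
Sum = 0.082886
NSP = 287835 * 0.082886
= 23857.3981


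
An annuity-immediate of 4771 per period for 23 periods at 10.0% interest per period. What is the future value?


FV = PMT * ((1+i)^n - 1) / i
= 4771 * ((1.1)^23 - 1) / 0.1
= 4771 * (8.954302 - 1) / 0.1
= 379499.7691


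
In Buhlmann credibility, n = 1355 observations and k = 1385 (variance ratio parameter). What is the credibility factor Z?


Z = n / (n + k)
= 1355 / (1355 + 1385)
= 1355 / 2740
= 0.4945


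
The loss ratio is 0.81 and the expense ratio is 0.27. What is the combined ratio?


Combined ratio = loss ratio + expense ratio
= 0.81 + 0.27
= 1.08


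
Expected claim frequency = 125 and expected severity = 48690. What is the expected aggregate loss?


E[S] = E[N] * E[X]
= 125 * 48690
= 6.0862e+06


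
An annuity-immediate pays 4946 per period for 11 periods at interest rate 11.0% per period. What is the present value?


PV = PMT * (1 - (1+i)^(-n)) / i
= 4946 * (1 - (1+0.11)^(-11)) / 0.11
= 4946 * (1 - 0.317283) / 0.11
= 4946 * 6.206515
= 30697.4248


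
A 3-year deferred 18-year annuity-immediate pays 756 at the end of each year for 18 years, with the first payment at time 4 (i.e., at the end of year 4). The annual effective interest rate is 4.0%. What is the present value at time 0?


PV at time 3 of the 18-year annuity-immediate:
a_n = 756 * (1-(1+0.04)^(-18))/0.04 = 9570.4285
Discount back 3 years to time 0:
PV = 9570.4285 * (1+0.04)^(-3)
= 9570.4285 * 0.888996
= 8508.0761


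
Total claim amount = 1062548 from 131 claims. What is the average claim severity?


severity = total / number
= 1062548 / 131
= 8111.0534


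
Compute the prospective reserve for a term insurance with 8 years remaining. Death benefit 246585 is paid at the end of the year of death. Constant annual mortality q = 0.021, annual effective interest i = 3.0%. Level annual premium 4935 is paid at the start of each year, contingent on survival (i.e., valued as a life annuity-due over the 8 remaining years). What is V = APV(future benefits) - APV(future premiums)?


v = 1/(1+i) = 0.970874
APV(future benefits) per unit = sum_{k=0}^{7} k_p_x * q * v^(k+1) = 0.137473
APV(future benefits) = 246585 * 0.137473 = 33898.7517
Life annuity-due factor ä_{x:8} = sum_{k=0}^{7} k_p_x * v^k = 6.742718
APV(future premiums) = 4935 * 6.742718 = 33275.3121
V = 33898.7517 - 33275.3121
= 623.4395


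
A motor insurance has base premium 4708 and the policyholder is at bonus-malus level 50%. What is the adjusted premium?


adjusted = base * BM_level / 100
= 4708 * 50 / 100
= 4708 * 0.5
= 2354.0


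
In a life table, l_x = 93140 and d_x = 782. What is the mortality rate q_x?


q_x = d_x / l_x
= 782 / 93140
= 0.0084


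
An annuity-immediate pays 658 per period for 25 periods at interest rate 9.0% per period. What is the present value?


PV = PMT * (1 - (1+i)^(-n)) / i
= 658 * (1 - (1+0.09)^(-25)) / 0.09
= 658 * (1 - 0.115968) / 0.09
= 658 * 9.82258
= 6463.2574


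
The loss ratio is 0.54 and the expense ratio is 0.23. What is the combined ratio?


Combined ratio = loss ratio + expense ratio
= 0.54 + 0.23
= 0.77


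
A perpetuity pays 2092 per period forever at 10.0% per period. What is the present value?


PV = PMT / i
= 2092 / 0.1
= 20920.0


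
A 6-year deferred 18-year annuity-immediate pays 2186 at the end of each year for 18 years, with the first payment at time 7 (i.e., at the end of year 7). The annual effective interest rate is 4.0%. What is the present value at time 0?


PV at time 6 of the 18-year annuity-immediate:
a_n = 2186 * (1-(1+0.04)^(-18))/0.04 = 27673.2232
Discount back 6 years to time 0:
PV = 27673.2232 * (1+0.04)^(-6)
= 27673.2232 * 0.790315
= 21870.5503


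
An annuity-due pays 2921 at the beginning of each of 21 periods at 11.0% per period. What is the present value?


PV_due = PMT * (1-(1+i)^(-n))/i * (1+i)
PV_immediate = 23587.2806
PV_due = 23587.2806 * 1.11
= 26181.8814


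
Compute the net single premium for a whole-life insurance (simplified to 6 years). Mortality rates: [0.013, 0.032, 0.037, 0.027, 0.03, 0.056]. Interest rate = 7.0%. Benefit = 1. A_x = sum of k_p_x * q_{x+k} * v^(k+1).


v = 0.934579
Year 0: k_p_x=1.0, q=0.013, term=0.01215
Year 1: k_p_x=0.987, q=0.032, term=0.027587
Year 2: k_p_x=0.955416, q=0.037, term=0.028856
Year 3: k_p_x=0.920066, q=0.027, term=0.018952
Year 4: k_p_x=0.895224, q=0.03, term=0.019148
Year 5: k_p_x=0.868367, q=0.056, term=0.032403
A_x = 0.1391


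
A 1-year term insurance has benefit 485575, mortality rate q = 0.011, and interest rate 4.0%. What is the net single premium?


NSP = benefit * q * v
v = 1/(1+i) = 0.961538
NSP = 485575 * 0.011 * 0.961538
= 5135.8894


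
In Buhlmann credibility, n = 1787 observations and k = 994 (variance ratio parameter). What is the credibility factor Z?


Z = n / (n + k)
= 1787 / (1787 + 994)
= 1787 / 2781
= 0.6426


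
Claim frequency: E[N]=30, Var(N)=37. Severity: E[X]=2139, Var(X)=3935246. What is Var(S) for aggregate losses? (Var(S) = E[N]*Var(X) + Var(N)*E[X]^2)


Var(S) = E[N]*Var(X) + Var(N)*E[X]^2
= 30*3935246 + 37*2139^2
= 118057380 + 169286877
= 2.8734e+08


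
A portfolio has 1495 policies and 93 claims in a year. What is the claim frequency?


frequency = claims / policies
= 93 / 1495
= 0.0622


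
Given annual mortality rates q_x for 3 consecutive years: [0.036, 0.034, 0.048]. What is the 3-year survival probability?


p_k = 1 - q_k for each year
Survival = product of (1 - q_k)
= 0.964 * 0.966 * 0.952
= 0.8865


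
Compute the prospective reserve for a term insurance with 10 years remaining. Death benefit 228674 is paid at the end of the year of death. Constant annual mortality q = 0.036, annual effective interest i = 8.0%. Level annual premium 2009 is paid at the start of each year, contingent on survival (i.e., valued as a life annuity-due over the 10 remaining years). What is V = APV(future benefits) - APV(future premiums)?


v = 1/(1+i) = 0.925926
APV(future benefits) per unit = sum_{k=0}^{9} k_p_x * q * v^(k+1) = 0.210718
APV(future benefits) = 228674 * 0.210718 = 48185.6758
Life annuity-due factor ä_{x:10} = sum_{k=0}^{9} k_p_x * v^k = 6.321533
APV(future premiums) = 2009 * 6.321533 = 12699.9601
V = 48185.6758 - 12699.9601
= 35485.7157


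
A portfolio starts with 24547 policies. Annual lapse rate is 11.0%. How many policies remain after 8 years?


remaining = initial * (1 - lapse)^years
= 24547 * (1 - 0.11)^8
= 24547 * 0.393659
= 9663.1445


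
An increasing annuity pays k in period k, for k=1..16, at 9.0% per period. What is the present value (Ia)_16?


(Ia)_n = sum_{k=1}^{n} k * v^k, v = 1/(1+i)
v = 0.917431
Sum computed term by term:
(Ia)_16 = 55.8975


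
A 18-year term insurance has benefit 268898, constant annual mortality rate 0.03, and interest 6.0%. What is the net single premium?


NSP = benefit * sum_{k=0}^{n-1} k_p_x * q * v^(k+1)
With constant q=0.03, v=0.943396
Sum = 0.265839
NSP = 268898 * 0.265839
= 71483.6976


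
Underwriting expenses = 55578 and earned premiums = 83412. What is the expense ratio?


Expense ratio = expenses / premiums
= 55578 / 83412
= 0.6663


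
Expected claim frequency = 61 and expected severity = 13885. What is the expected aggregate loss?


E[S] = E[N] * E[X]
= 61 * 13885
= 846985


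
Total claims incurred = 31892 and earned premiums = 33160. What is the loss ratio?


Loss ratio = claims / premiums
= 31892 / 33160
= 0.9618


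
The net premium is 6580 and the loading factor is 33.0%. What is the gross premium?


Gross = net * (1 + loading)
= 6580 * (1 + 0.33)
= 6580 * 1.33
= 8751.4


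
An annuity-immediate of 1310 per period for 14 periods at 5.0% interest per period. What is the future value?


FV = PMT * ((1+i)^n - 1) / i
= 1310 * ((1.05)^14 - 1) / 0.05
= 1310 * (1.979932 - 1) / 0.05
= 25674.2079


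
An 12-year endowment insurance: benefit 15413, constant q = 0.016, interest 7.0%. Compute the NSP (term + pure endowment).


Term component = 1818.368
Pure endowment = 12_p_x * v^12 * benefit = 0.824027 * 0.444012 * 15413 = 5639.2718
NSP = 7457.6398


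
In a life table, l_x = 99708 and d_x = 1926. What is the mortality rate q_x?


q_x = d_x / l_x
= 1926 / 99708
= 0.0193


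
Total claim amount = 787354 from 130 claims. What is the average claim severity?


severity = total / number
= 787354 / 130
= 6056.5692


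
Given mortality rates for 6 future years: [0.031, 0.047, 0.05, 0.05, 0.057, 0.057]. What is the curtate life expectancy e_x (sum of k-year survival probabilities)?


e_x = sum_{k=1}^{n} k_p_x
k_p_x values:
  1_p_x = 0.969
  2_p_x = 0.923457
  3_p_x = 0.877284
  4_p_x = 0.83342
  5_p_x = 0.785915
  6_p_x = 0.741118
e_x = 5.1302


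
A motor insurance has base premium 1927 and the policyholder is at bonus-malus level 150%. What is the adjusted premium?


adjusted = base * BM_level / 100
= 1927 * 150 / 100
= 1927 * 1.5
= 2890.5


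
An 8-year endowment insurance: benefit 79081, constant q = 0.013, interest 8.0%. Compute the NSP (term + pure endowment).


Term component = 5675.6035
Pure endowment = 8_p_x * v^8 * benefit = 0.900611 * 0.540269 * 79081 = 38478.606
NSP = 44154.2095


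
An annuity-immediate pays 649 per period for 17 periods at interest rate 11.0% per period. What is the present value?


PV = PMT * (1 - (1+i)^(-n)) / i
= 649 * (1 - (1+0.11)^(-17)) / 0.11
= 649 * (1 - 0.169633) / 0.11
= 649 * 7.548794
= 4899.1676


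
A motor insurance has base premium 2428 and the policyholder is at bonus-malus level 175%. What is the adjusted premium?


adjusted = base * BM_level / 100
= 2428 * 175 / 100
= 2428 * 1.75
= 4249.0


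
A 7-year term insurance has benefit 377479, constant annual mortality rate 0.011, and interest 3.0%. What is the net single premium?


NSP = benefit * sum_{k=0}^{n-1} k_p_x * q * v^(k+1)
With constant q=0.011, v=0.970874
Sum = 0.066399
NSP = 377479 * 0.066399
= 25064.3042


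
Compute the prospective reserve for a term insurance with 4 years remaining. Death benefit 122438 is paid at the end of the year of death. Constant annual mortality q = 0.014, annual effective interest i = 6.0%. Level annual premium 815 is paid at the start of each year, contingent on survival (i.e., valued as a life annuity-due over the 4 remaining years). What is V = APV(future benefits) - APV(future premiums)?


v = 1/(1+i) = 0.943396
APV(future benefits) per unit = sum_{k=0}^{3} k_p_x * q * v^(k+1) = 0.047551
APV(future benefits) = 122438 * 0.047551 = 5822.0434
Life annuity-due factor ä_{x:4} = sum_{k=0}^{3} k_p_x * v^k = 3.600286
APV(future premiums) = 815 * 3.600286 = 2934.2334
V = 5822.0434 - 2934.2334
= 2887.81


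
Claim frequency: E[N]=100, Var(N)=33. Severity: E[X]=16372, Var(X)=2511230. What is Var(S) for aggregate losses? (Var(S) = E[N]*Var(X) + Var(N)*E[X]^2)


Var(S) = E[N]*Var(X) + Var(N)*E[X]^2
= 100*2511230 + 33*16372^2
= 251123000 + 8845398672
= 9.0965e+09


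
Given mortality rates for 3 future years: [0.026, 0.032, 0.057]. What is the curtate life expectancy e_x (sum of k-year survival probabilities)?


e_x = sum_{k=1}^{n} k_p_x
k_p_x values:
  1_p_x = 0.974
  2_p_x = 0.942832
  3_p_x = 0.889091
e_x = 2.8059


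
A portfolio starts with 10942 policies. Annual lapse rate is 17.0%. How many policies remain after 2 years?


remaining = initial * (1 - lapse)^years
= 10942 * (1 - 0.17)^2
= 10942 * 0.6889
= 7537.9438


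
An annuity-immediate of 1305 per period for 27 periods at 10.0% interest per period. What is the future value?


FV = PMT * ((1+i)^n - 1) / i
= 1305 * ((1.1)^27 - 1) / 0.1
= 1305 * (13.109994 - 1) / 0.1
= 158035.4242


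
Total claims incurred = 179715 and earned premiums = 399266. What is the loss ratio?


Loss ratio = claims / premiums
= 179715 / 399266
= 0.4501


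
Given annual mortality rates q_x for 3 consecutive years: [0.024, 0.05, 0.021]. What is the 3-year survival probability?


p_k = 1 - q_k for each year
Survival = product of (1 - q_k)
= 0.976 * 0.95 * 0.979
= 0.9077


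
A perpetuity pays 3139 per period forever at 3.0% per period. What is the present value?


PV = PMT / i
= 3139 / 0.03
= 104633.3333


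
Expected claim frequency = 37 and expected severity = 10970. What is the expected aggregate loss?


E[S] = E[N] * E[X]
= 37 * 10970
= 405890


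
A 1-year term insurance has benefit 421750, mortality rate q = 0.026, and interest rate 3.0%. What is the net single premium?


NSP = benefit * q * v
v = 1/(1+i) = 0.970874
NSP = 421750 * 0.026 * 0.970874
= 10646.1165


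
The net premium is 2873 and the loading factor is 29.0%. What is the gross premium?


Gross = net * (1 + loading)
= 2873 * (1 + 0.29)
= 2873 * 1.29
= 3706.17


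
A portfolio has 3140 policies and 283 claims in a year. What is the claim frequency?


frequency = claims / policies
= 283 / 3140
= 0.0901


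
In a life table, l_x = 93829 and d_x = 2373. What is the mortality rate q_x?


q_x = d_x / l_x
= 2373 / 93829
= 0.0253


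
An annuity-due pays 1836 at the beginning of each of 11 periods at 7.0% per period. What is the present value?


PV_due = PMT * (1-(1+i)^(-n))/i * (1+i)
PV_immediate = 13767.5661
PV_due = 13767.5661 * 1.07
= 14731.2957


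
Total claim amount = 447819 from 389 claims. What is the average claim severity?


severity = total / number
= 447819 / 389
= 1151.2057


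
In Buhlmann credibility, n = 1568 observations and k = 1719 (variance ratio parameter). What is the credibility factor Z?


Z = n / (n + k)
= 1568 / (1568 + 1719)
= 1568 / 3287
= 0.477


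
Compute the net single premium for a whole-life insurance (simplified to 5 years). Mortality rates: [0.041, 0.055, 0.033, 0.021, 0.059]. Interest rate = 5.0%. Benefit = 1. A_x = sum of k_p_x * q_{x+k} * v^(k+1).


v = 0.952381
Year 0: k_p_x=1.0, q=0.041, term=0.039048
Year 1: k_p_x=0.959, q=0.055, term=0.047841
Year 2: k_p_x=0.906255, q=0.033, term=0.025834
Year 3: k_p_x=0.876349, q=0.021, term=0.01514
Year 4: k_p_x=0.857945, q=0.059, term=0.039661
A_x = 0.1675


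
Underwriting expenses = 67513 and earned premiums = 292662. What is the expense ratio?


Expense ratio = expenses / premiums
= 67513 / 292662
= 0.2307


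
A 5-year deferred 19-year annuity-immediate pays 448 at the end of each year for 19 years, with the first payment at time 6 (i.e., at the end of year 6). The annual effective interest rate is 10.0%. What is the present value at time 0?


PV at time 5 of the 19-year annuity-immediate:
a_n = 448 * (1-(1+0.1)^(-19))/0.1 = 3747.4842
Discount back 5 years to time 0:
PV = 3747.4842 * (1+0.1)^(-5)
= 3747.4842 * 0.620921
= 2326.8928


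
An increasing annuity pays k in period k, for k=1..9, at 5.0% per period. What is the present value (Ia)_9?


(Ia)_n = sum_{k=1}^{n} k * v^k, v = 1/(1+i)
v = 0.952381
Sum computed term by term:
(Ia)_9 = 33.2347


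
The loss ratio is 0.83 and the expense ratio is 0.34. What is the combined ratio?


Combined ratio = loss ratio + expense ratio
= 0.83 + 0.34
= 1.17


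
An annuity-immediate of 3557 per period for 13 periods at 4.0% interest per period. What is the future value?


FV = PMT * ((1+i)^n - 1) / i
= 3557 * ((1.04)^13 - 1) / 0.04
= 3557 * (1.665074 - 1) / 0.04
= 59141.6616


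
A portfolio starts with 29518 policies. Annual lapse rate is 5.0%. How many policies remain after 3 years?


remaining = initial * (1 - lapse)^years
= 29518 * (1 - 0.05)^3
= 29518 * 0.857375
= 25307.9952


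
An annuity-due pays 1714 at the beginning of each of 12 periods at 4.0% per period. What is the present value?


PV_due = PMT * (1-(1+i)^(-n))/i * (1+i)
PV_immediate = 16086.0164
PV_due = 16086.0164 * 1.04
= 16729.4571


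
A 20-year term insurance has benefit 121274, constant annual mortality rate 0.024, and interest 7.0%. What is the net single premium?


NSP = benefit * sum_{k=0}^{n-1} k_p_x * q * v^(k+1)
With constant q=0.024, v=0.934579
Sum = 0.214731
NSP = 121274 * 0.214731
= 26041.2313


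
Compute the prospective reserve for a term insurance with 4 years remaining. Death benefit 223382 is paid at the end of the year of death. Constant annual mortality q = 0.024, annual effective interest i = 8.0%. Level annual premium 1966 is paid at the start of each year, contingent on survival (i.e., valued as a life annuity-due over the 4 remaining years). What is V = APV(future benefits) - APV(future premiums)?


v = 1/(1+i) = 0.925926
APV(future benefits) per unit = sum_{k=0}^{3} k_p_x * q * v^(k+1) = 0.076854
APV(future benefits) = 223382 * 0.076854 = 17167.7564
Life annuity-due factor ä_{x:4} = sum_{k=0}^{3} k_p_x * v^k = 3.458421
APV(future premiums) = 1966 * 3.458421 = 6799.256
V = 17167.7564 - 6799.256
= 10368.5004


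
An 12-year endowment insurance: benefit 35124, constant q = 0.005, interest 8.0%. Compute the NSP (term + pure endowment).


Term component = 1293.5314
Pure endowment = 12_p_x * v^12 * benefit = 0.941623 * 0.397114 * 35124 = 13133.9655
NSP = 14427.497


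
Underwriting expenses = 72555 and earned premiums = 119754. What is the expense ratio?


Expense ratio = expenses / premiums
= 72555 / 119754
= 0.6059


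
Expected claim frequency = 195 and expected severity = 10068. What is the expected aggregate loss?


E[S] = E[N] * E[X]
= 195 * 10068
= 1.9633e+06


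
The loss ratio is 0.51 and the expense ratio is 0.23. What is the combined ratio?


Combined ratio = loss ratio + expense ratio
= 0.51 + 0.23
= 0.74


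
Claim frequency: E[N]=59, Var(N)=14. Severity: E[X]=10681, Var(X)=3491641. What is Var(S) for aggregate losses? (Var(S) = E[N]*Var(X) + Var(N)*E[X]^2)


Var(S) = E[N]*Var(X) + Var(N)*E[X]^2
= 59*3491641 + 14*10681^2
= 206006819 + 1597172654
= 1.8032e+09


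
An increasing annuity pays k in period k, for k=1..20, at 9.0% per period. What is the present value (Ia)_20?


(Ia)_n = sum_{k=1}^{n} k * v^k, v = 1/(1+i)
v = 0.917431
Sum computed term by term:
(Ia)_20 = 70.9055


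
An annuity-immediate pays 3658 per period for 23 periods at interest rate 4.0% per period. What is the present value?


PV = PMT * (1 - (1+i)^(-n)) / i
= 3658 * (1 - (1+0.04)^(-23)) / 0.04
= 3658 * (1 - 0.405726) / 0.04
= 3658 * 14.856842
= 54346.3268


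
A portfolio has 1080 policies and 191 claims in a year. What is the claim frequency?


frequency = claims / policies
= 191 / 1080
= 0.1769


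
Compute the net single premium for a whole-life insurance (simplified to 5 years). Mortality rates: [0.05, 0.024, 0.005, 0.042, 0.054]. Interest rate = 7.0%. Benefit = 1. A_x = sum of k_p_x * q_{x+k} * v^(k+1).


v = 0.934579
Year 0: k_p_x=1.0, q=0.05, term=0.046729
Year 1: k_p_x=0.95, q=0.024, term=0.019914
Year 2: k_p_x=0.9272, q=0.005, term=0.003784
Year 3: k_p_x=0.922564, q=0.042, term=0.02956
Year 4: k_p_x=0.883816, q=0.054, term=0.034028
A_x = 0.134


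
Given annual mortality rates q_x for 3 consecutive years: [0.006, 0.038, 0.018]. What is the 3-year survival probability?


p_k = 1 - q_k for each year
Survival = product of (1 - q_k)
= 0.994 * 0.962 * 0.982
= 0.939


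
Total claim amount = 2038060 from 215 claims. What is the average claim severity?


severity = total / number
= 2038060 / 215
= 9479.3488


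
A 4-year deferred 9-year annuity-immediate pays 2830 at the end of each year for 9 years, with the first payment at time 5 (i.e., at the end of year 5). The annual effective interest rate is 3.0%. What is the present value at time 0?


PV at time 4 of the 9-year annuity-immediate:
a_n = 2830 * (1-(1+0.03)^(-9))/0.03 = 22034.6882
Discount back 4 years to time 0:
PV = 22034.6882 * (1+0.03)^(-4)
= 22034.6882 * 0.888487
= 19577.5351


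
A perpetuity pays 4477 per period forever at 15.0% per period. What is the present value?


PV = PMT / i
= 4477 / 0.15
= 29846.6667


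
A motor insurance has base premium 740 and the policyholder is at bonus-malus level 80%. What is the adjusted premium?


adjusted = base * BM_level / 100
= 740 * 80 / 100
= 740 * 0.8
= 592.0


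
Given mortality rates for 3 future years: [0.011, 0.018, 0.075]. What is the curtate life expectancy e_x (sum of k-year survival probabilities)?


e_x = sum_{k=1}^{n} k_p_x
k_p_x values:
  1_p_x = 0.989
  2_p_x = 0.971198
  3_p_x = 0.898358
e_x = 2.8586


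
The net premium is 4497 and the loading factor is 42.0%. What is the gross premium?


Gross = net * (1 + loading)
= 4497 * (1 + 0.42)
= 4497 * 1.42
= 6385.74


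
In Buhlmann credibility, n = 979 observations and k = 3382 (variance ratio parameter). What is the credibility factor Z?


Z = n / (n + k)
= 979 / (979 + 3382)
= 979 / 4361
= 0.2245


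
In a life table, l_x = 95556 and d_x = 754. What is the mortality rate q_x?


q_x = d_x / l_x
= 754 / 95556
= 0.0079


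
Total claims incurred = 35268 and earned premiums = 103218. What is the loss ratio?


Loss ratio = claims / premiums
= 35268 / 103218
= 0.3417


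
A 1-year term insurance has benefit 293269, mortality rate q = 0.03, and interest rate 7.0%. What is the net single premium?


NSP = benefit * q * v
v = 1/(1+i) = 0.934579
NSP = 293269 * 0.03 * 0.934579
= 8222.4953


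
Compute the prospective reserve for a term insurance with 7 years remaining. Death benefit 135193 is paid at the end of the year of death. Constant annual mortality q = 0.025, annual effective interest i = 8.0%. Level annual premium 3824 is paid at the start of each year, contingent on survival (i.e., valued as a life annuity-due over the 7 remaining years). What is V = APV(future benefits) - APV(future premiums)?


v = 1/(1+i) = 0.925926
APV(future benefits) per unit = sum_{k=0}^{6} k_p_x * q * v^(k+1) = 0.121732
APV(future benefits) = 135193 * 0.121732 = 16457.2805
Life annuity-due factor ä_{x:7} = sum_{k=0}^{6} k_p_x * v^k = 5.258812
APV(future premiums) = 3824 * 5.258812 = 20109.6956
V = 16457.2805 - 20109.6956
= -3652.4151


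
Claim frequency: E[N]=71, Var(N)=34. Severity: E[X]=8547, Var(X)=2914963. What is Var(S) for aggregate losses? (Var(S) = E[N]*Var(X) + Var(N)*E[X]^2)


Var(S) = E[N]*Var(X) + Var(N)*E[X]^2
= 71*2914963 + 34*8547^2
= 206962373 + 2483741106
= 2.6907e+09


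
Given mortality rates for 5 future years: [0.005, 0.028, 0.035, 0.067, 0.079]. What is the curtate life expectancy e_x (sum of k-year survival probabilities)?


e_x = sum_{k=1}^{n} k_p_x
k_p_x values:
  1_p_x = 0.995
  2_p_x = 0.96714
  3_p_x = 0.93329
  4_p_x = 0.87076
  5_p_x = 0.80197
e_x = 4.5682


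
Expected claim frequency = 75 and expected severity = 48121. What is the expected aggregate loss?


E[S] = E[N] * E[X]
= 75 * 48121
= 3.6091e+06


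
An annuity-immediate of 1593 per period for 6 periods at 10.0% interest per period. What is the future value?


FV = PMT * ((1+i)^n - 1) / i
= 1593 * ((1.1)^6 - 1) / 0.1
= 1593 * (1.771561 - 1) / 0.1
= 12290.9667


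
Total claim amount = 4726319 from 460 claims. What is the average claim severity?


severity = total / number
= 4726319 / 460
= 10274.6065


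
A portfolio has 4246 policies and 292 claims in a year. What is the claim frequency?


frequency = claims / policies
= 292 / 4246
= 0.0688


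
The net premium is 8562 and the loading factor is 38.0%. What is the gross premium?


Gross = net * (1 + loading)
= 8562 * (1 + 0.38)
= 8562 * 1.38
= 11815.56


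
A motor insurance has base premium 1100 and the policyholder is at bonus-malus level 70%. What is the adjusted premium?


adjusted = base * BM_level / 100
= 1100 * 70 / 100
= 1100 * 0.7
= 770.0


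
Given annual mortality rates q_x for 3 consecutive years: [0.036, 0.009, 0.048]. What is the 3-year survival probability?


p_k = 1 - q_k for each year
Survival = product of (1 - q_k)
= 0.964 * 0.991 * 0.952
= 0.9095


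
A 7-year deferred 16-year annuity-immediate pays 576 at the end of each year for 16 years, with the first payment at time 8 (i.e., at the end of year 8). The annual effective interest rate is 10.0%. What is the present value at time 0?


PV at time 7 of the 16-year annuity-immediate:
a_n = 576 * (1-(1+0.1)^(-16))/0.1 = 4506.4562
Discount back 7 years to time 0:
PV = 4506.4562 * (1+0.1)^(-7)
= 4506.4562 * 0.513158
= 2312.5246


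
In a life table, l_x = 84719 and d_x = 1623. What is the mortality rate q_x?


q_x = d_x / l_x
= 1623 / 84719
= 0.0192


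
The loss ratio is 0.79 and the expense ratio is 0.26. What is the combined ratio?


Combined ratio = loss ratio + expense ratio
= 0.79 + 0.26
= 1.05


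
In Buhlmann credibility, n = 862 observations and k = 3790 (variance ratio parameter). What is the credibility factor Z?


Z = n / (n + k)
= 862 / (862 + 3790)
= 862 / 4652
= 0.1853


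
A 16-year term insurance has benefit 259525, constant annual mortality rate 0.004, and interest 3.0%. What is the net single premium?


NSP = benefit * sum_{k=0}^{n-1} k_p_x * q * v^(k+1)
With constant q=0.004, v=0.970874
Sum = 0.048887
NSP = 259525 * 0.048887
= 12687.454


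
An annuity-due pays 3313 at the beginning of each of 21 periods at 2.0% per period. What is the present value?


PV_due = PMT * (1-(1+i)^(-n))/i * (1+i)
PV_immediate = 56358.136
PV_due = 56358.136 * 1.02
= 57485.2987


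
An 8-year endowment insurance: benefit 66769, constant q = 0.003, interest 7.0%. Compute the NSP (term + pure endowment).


Term component = 1184.8662
Pure endowment = 8_p_x * v^8 * benefit = 0.97625 * 0.582009 * 66769 = 37937.2561
NSP = 39122.1223


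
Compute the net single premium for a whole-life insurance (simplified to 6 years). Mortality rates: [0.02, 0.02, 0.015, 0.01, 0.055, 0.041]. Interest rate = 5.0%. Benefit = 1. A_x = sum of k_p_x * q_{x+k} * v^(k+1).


v = 0.952381
Year 0: k_p_x=1.0, q=0.02, term=0.019048
Year 1: k_p_x=0.98, q=0.02, term=0.017778
Year 2: k_p_x=0.9604, q=0.015, term=0.012444
Year 3: k_p_x=0.945994, q=0.01, term=0.007783
Year 4: k_p_x=0.936534, q=0.055, term=0.040359
Year 5: k_p_x=0.885025, q=0.041, term=0.027077
A_x = 0.1245


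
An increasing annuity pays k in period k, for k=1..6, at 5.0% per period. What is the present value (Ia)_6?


(Ia)_n = sum_{k=1}^{n} k * v^k, v = 1/(1+i)
v = 0.952381
Sum computed term by term:
(Ia)_6 = 17.0437
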